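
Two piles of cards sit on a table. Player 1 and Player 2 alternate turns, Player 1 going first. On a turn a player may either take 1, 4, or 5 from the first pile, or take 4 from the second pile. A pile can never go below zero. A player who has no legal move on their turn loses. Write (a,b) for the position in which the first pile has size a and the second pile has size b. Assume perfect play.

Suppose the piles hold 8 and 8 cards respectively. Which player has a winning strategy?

Player 2 wins.

Classify positions by backward induction: terminal positions (no move available) are L. From any other position, the mover wins iff some move reaches an L.
No move ever increases a pile, so every position that can arise here has a ≤ 8 and b ≤ 8; it is enough to label the cells with 0 ≤ a ≤ 8 and 0 ≤ b ≤ 8.
Every move lowers a or b (never raises either), so fill the grid row by row in increasing a, and left to right within a row: each cell's successors are then already labelled.
      b=0  b=1  b=2  b=3  b=4  b=5  b=6  b=7  b=8
a=0:    L    L    L    L    W    W    W    W    L
a=1:    W    W    W    W    L    L    L    L    W
a=2:    L    L    L    L    W    W    W    W    L
a=3:    W    W    W    W    L    L    L    L    W
a=4:    W    W    W    W    W    W    W    W    W
a=5:    W    W    W    W    W    W    W    W    W
a=6:    W    W    W    W    W    W    W    W    W
a=7:    W    W    W    W    W    W    W    W    W
a=8:    L    L    L    L    W    W    W    W    L
Cells with no legal move (terminal, hence L): (0,0), (0,1), (0,2), (0,3).
The remaining L cells, each justified by listing all of its moves:
(0,8): L (sole option (0,4)(W) is W)
(1,4): L (options (0,4)(W), (1,0)(W) are all W)
(1,5): L (options (0,5)(W), (1,1)(W) are all W)
(1,6): L (options (0,6)(W), (1,2)(W) are all W)
(1,7): L (options (0,7)(W), (1,3)(W) are all W)
(2,0): L (sole option (1,0)(W) is W)
(2,1): L (sole option (1,1)(W) is W)
(2,2): L (sole option (1,2)(W) is W)
(2,3): L (sole option (1,3)(W) is W)
(2,8): L (options (1,8)(W), (2,4)(W) are all W)
(3,4): L (options (2,4)(W), (3,0)(W) are all W)
(3,5): L (options (2,5)(W), (3,1)(W) are all W)
(3,6): L (options (2,6)(W), (3,2)(W) are all W)
(3,7): L (options (2,7)(W), (3,3)(W) are all W)
(8,0): L (options (7,0)(W), (4,0)(W), (3,0)(W) are all W)
(8,1): L (options (7,1)(W), (4,1)(W), (3,1)(W) are all W)
(8,2): L (options (7,2)(W), (4,2)(W), (3,2)(W) are all W)
(8,3): L (options (7,3)(W), (4,3)(W), (3,3)(W) are all W)
(8,8): L (options (7,8)(W), (4,8)(W), (3,8)(W), (8,4)(W) are all W)
Every other cell has at least one move into one of the L cells above, so it is W.
The starting position (8,8) is L: whatever Player 1 does, the opponent receives a W position.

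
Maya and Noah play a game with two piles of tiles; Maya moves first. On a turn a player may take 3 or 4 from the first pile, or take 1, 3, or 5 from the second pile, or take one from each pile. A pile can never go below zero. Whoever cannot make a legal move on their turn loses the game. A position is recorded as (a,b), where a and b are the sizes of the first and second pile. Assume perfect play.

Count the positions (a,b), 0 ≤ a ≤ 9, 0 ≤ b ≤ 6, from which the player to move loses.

30

Work bottom-up. With no move the player to move loses. Otherwise the position is W if at least one move leads to an L position for the opponent, and L if every move leads to a W.
Every move lowers a or b (never raises either), so fill the grid row by row in increasing a, and left to right within a row: each cell's successors are then already labelled.
      b=0  b=1  b=2  b=3  b=4  b=5  b=6
a=0:    L    W    L    W    L    W    L
a=1:    L    W    L    W    L    W    L
a=2:    L    W    L    W    L    W    L
a=3:    W    W    W    W    W    W    W
a=4:    W    L    W    L    W    L    W
a=5:    W    L    W    L    W    L    W
a=6:    W    L    W    L    W    L    W
a=7:    L    W    W    W    W    W    W
a=8:    L    W    L    W    L    W    L
a=9:    L    W    L    W    L    W    L
Cells with no legal move (terminal, hence L): (0,0), (1,0), (2,0).
The remaining L cells, each justified by listing all of its moves:
(0,2): only reaches (0,1)(W), which is W → L
(0,4): only reaches (0,3)(W), (0,1)(W), all W → L
(0,6): only reaches (0,5)(W), (0,3)(W), (0,1)(W), all W → L
(1,2): only reaches (1,1)(W), (0,1)(W), all W → L
(1,4): only reaches (1,3)(W), (1,1)(W), (0,3)(W), all W → L
(1,6): only reaches (1,5)(W), (1,3)(W), (1,1)(W), (0,5)(W), all W → L
(2,2): only reaches (2,1)(W), (1,1)(W), all W → L
(2,4): only reaches (2,3)(W), (2,1)(W), (1,3)(W), all W → L
(2,6): only reaches (2,5)(W), (2,3)(W), (2,1)(W), (1,5)(W), all W → L
(4,1): only reaches (1,1)(W), (0,1)(W), (4,0)(W), (3,0)(W), all W → L
(4,3): only reaches (1,3)(W), (0,3)(W), (4,2)(W), (4,0)(W), (3,2)(W), all W → L
(4,5): only reaches (1,5)(W), (0,5)(W), (4,4)(W), (4,2)(W), (4,0)(W), (3,4)(W), all W → L
(5,1): only reaches (2,1)(W), (1,1)(W), (5,0)(W), (4,0)(W), all W → L
(5,3): only reaches (2,3)(W), (1,3)(W), (5,2)(W), (5,0)(W), (4,2)(W), all W → L
(5,5): only reaches (2,5)(W), (1,5)(W), (5,4)(W), (5,2)(W), (5,0)(W), (4,4)(W), all W → L
(6,1): only reaches (3,1)(W), (2,1)(W), (6,0)(W), (5,0)(W), all W → L
(6,3): only reaches (3,3)(W), (2,3)(W), (6,2)(W), (6,0)(W), (5,2)(W), all W → L
(6,5): only reaches (3,5)(W), (2,5)(W), (6,4)(W), (6,2)(W), (6,0)(W), (5,4)(W), all W → L
(7,0): only reaches (4,0)(W), (3,0)(W), all W → L
(8,0): only reaches (5,0)(W), (4,0)(W), all W → L
(8,2): only reaches (5,2)(W), (4,2)(W), (8,1)(W), (7,1)(W), all W → L
(8,4): only reaches (5,4)(W), (4,4)(W), (8,3)(W), (8,1)(W), (7,3)(W), all W → L
(8,6): only reaches (5,6)(W), (4,6)(W), (8,5)(W), (8,3)(W), (8,1)(W), (7,5)(W), all W → L
(9,0): only reaches (6,0)(W), (5,0)(W), all W → L
(9,2): only reaches (6,2)(W), (5,2)(W), (9,1)(W), (8,1)(W), all W → L
(9,4): only reaches (6,4)(W), (5,4)(W), (9,3)(W), (9,1)(W), (8,3)(W), all W → L
(9,6): only reaches (6,6)(W), (5,6)(W), (9,5)(W), (9,3)(W), (9,1)(W), (8,5)(W), all W → L
Every other cell has at least one move into one of the L cells above, so it is W.
L cells per row: a=0: 4, a=1: 4, a=2: 4, a=3: 0, a=4: 3, a=5: 3, a=6: 3, a=7: 1, a=8: 4, a=9: 4; total 30.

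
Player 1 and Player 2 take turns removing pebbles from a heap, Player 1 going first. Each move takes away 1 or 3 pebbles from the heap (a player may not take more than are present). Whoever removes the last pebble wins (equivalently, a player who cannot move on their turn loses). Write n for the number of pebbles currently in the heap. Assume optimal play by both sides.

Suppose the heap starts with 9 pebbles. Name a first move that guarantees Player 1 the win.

Remove 1, leaving 8.

Build the W/L table. Terminal = L. A non-terminal position is W if it has a move to some L; otherwise it is L.
n=0: no move → L
n=1: W (go to 0, an L position)
n=2: L (sole option 1(W) is W)
n=3: W (go to 2, an L position)
n=4: L (options 3(W), 1(W) are all W)
n=5: W (go to 4, an L position)
n=6: L (options 5(W), 3(W) are all W)
n=7: W (go to 6, an L position)
n=8: L (options 7(W), 5(W) are all W)
n=9: W (go to 8, an L position)
From 9, the L positions reachable in one move are: 8, 6. Any move reaching one of these is winning.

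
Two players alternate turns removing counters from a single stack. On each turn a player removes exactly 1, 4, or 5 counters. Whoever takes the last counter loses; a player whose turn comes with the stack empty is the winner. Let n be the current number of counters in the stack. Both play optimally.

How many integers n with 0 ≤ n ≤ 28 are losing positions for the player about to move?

Compute win/loss labels from the base case upward. A position with no move is W. Any other position is W if it can reach an L in one move, else L.
n=0: no move; the opponent has just taken the last counter and therefore loses → W
n=1: L (sole option 0(W) is W)
n=2: W (go to 1, an L position)
n=3: L (sole option 2(W) is W)
n=4: W (go to 3, an L position)
n=5: W (go to 1, an L position)
n=6: W (go to 1, an L position)
n=7: W (go to 3, an L position)
n=8: W (go to 3, an L position)
n=9: L (options 8(W), 5(W), 4(W) are all W)
n=10: W (go to 9, an L position)
n=11: L (options 10(W), 7(W), 6(W) are all W)
n=12: W (go to 11, an L position)
n=13: W (go to 9, an L position)
n=14: W (go to 9, an L position)
n=15: W (go to 11, an L position)
n=16: W (go to 11, an L position)
n=17: L (options 16(W), 13(W), 12(W) are all W)
n=18: W (go to 17, an L position)
n=19: L (options 18(W), 15(W), 14(W) are all W)
n=20: W (go to 19, an L position)
n=21: W (go to 17, an L position)
n=22: W (go to 17, an L position)
n=23: W (go to 19, an L position)
n=24: W (go to 19, an L position)
n=25: L (options 24(W), 21(W), 20(W) are all W)
n=26: W (go to 25, an L position)
n=27: L (options 26(W), 23(W), 22(W) are all W)
n=28: W (go to 27, an L position)
L entries with 0 ≤ n ≤ 28: n = 1, 3, 9, 11, 17, 19, 25, 27; that makes 8.

8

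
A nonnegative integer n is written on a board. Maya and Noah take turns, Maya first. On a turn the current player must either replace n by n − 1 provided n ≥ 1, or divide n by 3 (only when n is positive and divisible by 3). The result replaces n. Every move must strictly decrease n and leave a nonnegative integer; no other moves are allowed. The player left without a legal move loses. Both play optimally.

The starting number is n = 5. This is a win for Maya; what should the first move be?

Move to 4.

Use the standard recursion: the mover loses at a terminal position; elsewhere, the mover wins exactly when some move hands the opponent an L position.
n=0: no move → L
n=1: can move to 0, which is L ⇒ W
n=2: the only move is to 1(W), a W ⇒ L
n=3: can move to 2, which is L ⇒ W
n=4: the only move is to 3(W), a W ⇒ L
n=5: can move to 4, which is L ⇒ W
From 5, the L positions reachable in one move are: 4.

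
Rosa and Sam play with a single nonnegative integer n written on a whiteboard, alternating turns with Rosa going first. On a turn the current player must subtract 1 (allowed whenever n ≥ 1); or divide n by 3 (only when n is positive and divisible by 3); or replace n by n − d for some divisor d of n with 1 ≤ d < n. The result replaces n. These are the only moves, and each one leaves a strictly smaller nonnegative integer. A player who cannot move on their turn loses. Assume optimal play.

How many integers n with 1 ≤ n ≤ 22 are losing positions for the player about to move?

8

Work bottom-up. With no move the player to move loses. Otherwise the position is W if at least one move leads to an L position for the opponent, and L if every move leads to a W.
n=0: no move → L
n=1: W (go to 0, an L position)
n=2: L (sole option 1(W) is W)
n=3: W (go to 2, an L position)
n=4: W (go to 2, an L position)
n=5: L (sole option 4(W) is W)
n=6: W (go to 2, an L position)
n=7: L (sole option 6(W) is W)
n=8: W (go to 7, an L position)
n=9: L (options 3(W), 6(W), 8(W) are all W)
n=10: W (go to 5, an L position)
n=11: L (sole option 10(W) is W)
n=12: W (go to 9, an L position)
n=13: L (sole option 12(W) is W)
n=14: W (go to 7, an L position)
n=15: W (go to 5, an L position)
n=16: L (options 8(W), 12(W), 14(W), 15(W) are all W)
n=17: W (go to 16, an L position)
n=18: W (go to 9, an L position)
n=19: L (sole option 18(W) is W)
n=20: W (go to 16, an L position)
n=21: W (go to 7, an L position)
n=22: W (go to 11, an L position)
L entries with 1 ≤ n ≤ 22 (n=0 is outside the asked range and is not counted): n = 2, 5, 7, 9, 11, 13, 16, 19; that makes 8.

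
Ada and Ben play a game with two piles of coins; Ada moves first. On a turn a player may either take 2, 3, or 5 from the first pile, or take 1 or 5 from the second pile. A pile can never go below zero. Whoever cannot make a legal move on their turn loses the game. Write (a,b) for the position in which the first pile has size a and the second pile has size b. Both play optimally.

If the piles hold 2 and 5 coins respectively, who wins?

Ben wins.

Positions with no move are L. A position that does have a move is losing for the player to move precisely when every available move leads to a winning position for the opponent. Fill in the labels:
No move ever increases a pile, so every position that can arise here has a ≤ 2 and b ≤ 5; it is enough to label the cells with 0 ≤ a ≤ 2 and 0 ≤ b ≤ 5.
Every move lowers a or b (never raises either), so fill the grid row by row in increasing a, and left to right within a row: each cell's successors are then already labelled.
      b=0  b=1  b=2  b=3  b=4  b=5
a=0:    L    W    L    W    L    W
a=1:    L    W    L    W    L    W
a=2:    W    L    W    L    W    L
Cells with no legal move (terminal, hence L): (0,0), (1,0).
The remaining L cells, each justified by listing all of its moves:
(0,2): the only move is to (0,1)(W), a W ⇒ L
(0,4): the only move is to (0,3)(W), a W ⇒ L
(1,2): the only move is to (1,1)(W), a W ⇒ L
(1,4): the only move is to (1,3)(W), a W ⇒ L
(2,1): moves to (0,1)(W), (2,0)(W); every one is W ⇒ L
(2,3): moves to (0,3)(W), (2,2)(W); every one is W ⇒ L
(2,5): moves to (0,5)(W), (2,4)(W), (2,0)(W); every one is W ⇒ L
Every other cell has at least one move into one of the L cells above, so it is W.
Every move from (2,5) reaches a W position, so the mover loses.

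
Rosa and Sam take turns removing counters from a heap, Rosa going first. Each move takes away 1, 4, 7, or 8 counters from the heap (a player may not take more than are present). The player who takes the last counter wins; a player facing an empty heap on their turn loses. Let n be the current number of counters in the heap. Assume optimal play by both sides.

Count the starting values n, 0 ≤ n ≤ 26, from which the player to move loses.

7

Label each position W (a win for the player to move) or L (a loss). A position with no legal move is L; any other position is W exactly when some move reaches an L, and L when every move reaches a W.
n=0: no move → L
n=1: →0(L), so W
n=2: →1(W) only, which is W, so L
n=3: →2(L), so W
n=4: →0(L), so W
n=5: →4(W), 1(W) — all W, so L
n=6: →5(L), so W
n=7: →0(L), so W
n=8: →0(L), so W
n=9: →5(L), so W
n=10: →2(L), so W
n=11: →10(W), 7(W), 4(W), 3(W) — all W, so L
n=12: →11(L), so W
n=13: →5(L), so W
n=14: →13(W), 10(W), 7(W), 6(W) — all W, so L
n=15: →14(L), so W
n=16: →15(W), 12(W), 9(W), 8(W) — all W, so L
n=17: →16(L), so W
n=18: →14(L), so W
n=19: →11(L), so W
n=20: →16(L), so W
n=21: →14(L), so W
n=22: →14(L), so W
n=23: →16(L), so W
n=24: →16(L), so W
n=25: →24(W), 21(W), 18(W), 17(W) — all W, so L
n=26: →25(L), so W
L entries with 0 ≤ n ≤ 26: n = 0, 2, 5, 11, 14, 16, 25; that makes 7.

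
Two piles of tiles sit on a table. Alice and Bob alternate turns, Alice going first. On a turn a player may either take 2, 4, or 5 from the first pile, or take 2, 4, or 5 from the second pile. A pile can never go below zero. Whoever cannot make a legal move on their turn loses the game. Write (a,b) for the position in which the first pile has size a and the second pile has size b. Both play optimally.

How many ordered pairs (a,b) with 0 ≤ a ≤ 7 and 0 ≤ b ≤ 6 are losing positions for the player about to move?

Build the W/L table. Terminal = L. A non-terminal position is W if it has a move to some L; otherwise it is L.
Every move lowers a or b (never raises either), so fill the grid row by row in increasing a, and left to right within a row: each cell's successors are then already labelled.
      b=0  b=1  b=2  b=3  b=4  b=5  b=6
a=0:    L    L    W    W    W    W    W
a=1:    L    L    W    W    W    W    W
a=2:    W    W    L    L    W    W    W
a=3:    W    W    L    L    W    W    W
a=4:    W    W    W    W    L    L    W
a=5:    W    W    W    W    L    L    W
a=6:    W    W    W    W    W    W    L
a=7:    L    L    W    W    W    W    W
Cells with no legal move (terminal, hence L): (0,0), (0,1), (1,0), (1,1).
The remaining L cells, each justified by listing all of its moves:
(2,2): →(0,2)(W), (2,0)(W) — all W, so L
(2,3): →(0,3)(W), (2,1)(W) — all W, so L
(3,2): →(1,2)(W), (3,0)(W) — all W, so L
(3,3): →(1,3)(W), (3,1)(W) — all W, so L
(4,4): →(2,4)(W), (0,4)(W), (4,2)(W), (4,0)(W) — all W, so L
(4,5): →(2,5)(W), (0,5)(W), (4,3)(W), (4,1)(W), (4,0)(W) — all W, so L
(5,4): →(3,4)(W), (1,4)(W), (0,4)(W), (5,2)(W), (5,0)(W) — all W, so L
(5,5): →(3,5)(W), (1,5)(W), (0,5)(W), (5,3)(W), (5,1)(W), (5,0)(W) — all W, so L
(6,6): →(4,6)(W), (2,6)(W), (1,6)(W), (6,4)(W), (6,2)(W), (6,1)(W) — all W, so L
(7,0): →(5,0)(W), (3,0)(W), (2,0)(W) — all W, so L
(7,1): →(5,1)(W), (3,1)(W), (2,1)(W) — all W, so L
Every other cell has at least one move into one of the L cells above, so it is W.
L cells per row: a=0: 2, a=1: 2, a=2: 2, a=3: 2, a=4: 2, a=5: 2, a=6: 1, a=7: 2; total 15.

15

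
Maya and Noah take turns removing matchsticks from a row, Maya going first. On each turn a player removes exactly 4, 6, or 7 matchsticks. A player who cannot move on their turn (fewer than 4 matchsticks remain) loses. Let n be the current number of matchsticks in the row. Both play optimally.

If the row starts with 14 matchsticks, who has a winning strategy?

Noah wins.

Work bottom-up. With no move the player to move loses. Otherwise the position is W if at least one move leads to an L position for the opponent, and L if every move leads to a W.
n=0: no move → L
n=1: no move → L
n=2: no move → L
n=3: no move → L
n=4: can move to 0, which is L ⇒ W
n=5: can move to 1, which is L ⇒ W
n=6: can move to 2, which is L ⇒ W
n=7: can move to 3, which is L ⇒ W
n=8: can move to 2, which is L ⇒ W
n=9: can move to 3, which is L ⇒ W
n=10: can move to 3, which is L ⇒ W
n=11: moves to 7(W), 5(W), 4(W); every one is W ⇒ L
n=12: moves to 8(W), 6(W), 5(W); every one is W ⇒ L
n=13: moves to 9(W), 7(W), 6(W); every one is W ⇒ L
n=14: moves to 10(W), 8(W), 7(W); every one is W ⇒ L
The starting position 14 is L: whatever Maya does, the opponent receives a W position.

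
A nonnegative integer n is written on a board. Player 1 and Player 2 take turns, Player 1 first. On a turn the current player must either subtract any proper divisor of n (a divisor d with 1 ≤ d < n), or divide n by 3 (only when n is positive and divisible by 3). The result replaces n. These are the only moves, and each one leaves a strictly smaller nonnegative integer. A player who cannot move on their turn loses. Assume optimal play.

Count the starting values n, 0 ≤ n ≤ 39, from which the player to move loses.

15

Compute win/loss labels from the base case upward. A position with no move is L. Any other position is W if it can reach an L in one move, else L.
n=0: no move → L
n=1: no move → L
n=2: can move to 1, which is L ⇒ W
n=3: can move to 1, which is L ⇒ W
n=4: moves to 2(W), 3(W); every one is W ⇒ L
n=5: can move to 4, which is L ⇒ W
n=6: can move to 4, which is L ⇒ W
n=7: the only move is to 6(W), a W ⇒ L
n=8: can move to 4, which is L ⇒ W
n=9: moves to 3(W), 6(W), 8(W); every one is W ⇒ L
n=10: can move to 9, which is L ⇒ W
n=11: the only move is to 10(W), a W ⇒ L
n=12: can move to 4, which is L ⇒ W
n=13: the only move is to 12(W), a W ⇒ L
n=14: can move to 7, which is L ⇒ W
n=15: moves to 5(W), 10(W), 12(W), 14(W); every one is W ⇒ L
n=16: can move to 15, which is L ⇒ W
n=17: the only move is to 16(W), a W ⇒ L
n=18: can move to 9, which is L ⇒ W
n=19: the only move is to 18(W), a W ⇒ L
n=20: can move to 15, which is L ⇒ W
n=21: can move to 7, which is L ⇒ W
n=22: can move to 11, which is L ⇒ W
n=23: the only move is to 22(W), a W ⇒ L
n=24: can move to 23, which is L ⇒ W
n=25: moves to 20(W), 24(W); every one is W ⇒ L
n=26: can move to 13, which is L ⇒ W
n=27: can move to 9, which is L ⇒ W
n=28: moves to 14(W), 21(W), 24(W), 26(W), 27(W); every one is W ⇒ L
n=29: can move to 28, which is L ⇒ W
n=30: can move to 15, which is L ⇒ W
n=31: the only move is to 30(W), a W ⇒ L
n=32: can move to 28, which is L ⇒ W
n=33: can move to 11, which is L ⇒ W
n=34: can move to 17, which is L ⇒ W
n=35: can move to 28, which is L ⇒ W
n=36: moves to 12(W), 18(W), 24(W), 27(W), 30(W), 32(W), 33(W), 34(W), 35(W); every one is W ⇒ L
n=37: can move to 36, which is L ⇒ W
n=38: can move to 19, which is L ⇒ W
n=39: can move to 13, which is L ⇒ W
L entries with 0 ≤ n ≤ 39: n = 0, 1, 4, 7, 9, 11, 13, 15, 17, 19, 23, 25, 28, 31, 36; that makes 15.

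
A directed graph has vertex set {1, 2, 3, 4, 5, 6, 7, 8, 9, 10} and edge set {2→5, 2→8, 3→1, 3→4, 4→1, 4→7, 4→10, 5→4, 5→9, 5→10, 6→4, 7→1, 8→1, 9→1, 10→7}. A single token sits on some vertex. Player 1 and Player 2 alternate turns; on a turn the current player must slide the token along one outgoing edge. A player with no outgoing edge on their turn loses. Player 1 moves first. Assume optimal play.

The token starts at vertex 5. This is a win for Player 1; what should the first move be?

Move to 10.

Label each position W (a win for the player to move) or L (a loss). A position with no legal move is L; any other position is W exactly when some move reaches an L, and L when every move reaches a W.
Every edge goes from a vertex to one that appears earlier in the order 1, 9, 7, 10, 4, 6, 5, 3, 8, 2, so processing vertices in that order labels each vertex after all of its successors.
1: no outgoing edge → L
9: W (go to 1, an L position)
7: W (go to 1, an L position)
10: L (sole option 7(W) is W)
4: W (go to 10, an L position)
6: L (sole option 4(W) is W)
5: W (go to 10, an L position)
3: W (go to 1, an L position)
8: W (go to 1, an L position)
2: L (options 8(W), 5(W) are all W)
From 5, the L positions reachable in one move are: 10.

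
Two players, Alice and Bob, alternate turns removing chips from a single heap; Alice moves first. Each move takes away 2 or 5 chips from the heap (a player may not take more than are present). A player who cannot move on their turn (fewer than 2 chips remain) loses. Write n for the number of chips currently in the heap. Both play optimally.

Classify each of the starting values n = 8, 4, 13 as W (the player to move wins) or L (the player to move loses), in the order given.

Build the W/L table. Terminal = L. A non-terminal position is W if it has a move to some L; otherwise it is L.
n=0: no move → L
n=1: no move → L
n=2: can move to 0, which is L ⇒ W
n=3: can move to 1, which is L ⇒ W
n=4: the only move is to 2(W), a W ⇒ L
n=5: can move to 0, which is L ⇒ W
n=6: can move to 4, which is L ⇒ W
n=7: moves to 5(W), 2(W); every one is W ⇒ L
n=8: moves to 6(W), 3(W); every one is W ⇒ L
n=9: can move to 7, which is L ⇒ W
n=10: can move to 8, which is L ⇒ W
n=11: moves to 9(W), 6(W); every one is W ⇒ L
n=12: can move to 7, which is L ⇒ W
n=13: can move to 11, which is L ⇒ W

8: L, 4: L, 13: W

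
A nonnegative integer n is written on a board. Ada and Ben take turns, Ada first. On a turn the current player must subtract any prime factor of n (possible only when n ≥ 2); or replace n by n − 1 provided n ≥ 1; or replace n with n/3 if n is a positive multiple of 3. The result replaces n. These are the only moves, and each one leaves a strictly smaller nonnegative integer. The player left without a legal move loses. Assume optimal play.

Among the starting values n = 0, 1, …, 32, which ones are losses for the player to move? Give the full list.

Compute win/loss labels from the base case upward. A position with no move is L. Any other position is W if it can reach an L in one move, else L.
n=0: no move → L
n=1: reaches L-position 0 → W
n=2: reaches L-position 0 → W
n=3: reaches L-position 0 → W
n=4: only reaches 2(W), 3(W), all W → L
n=5: reaches L-position 0 → W
n=6: reaches L-position 4 → W
n=7: reaches L-position 0 → W
n=8: only reaches 6(W), 7(W), all W → L
n=9: reaches L-position 8 → W
n=10: reaches L-position 8 → W
n=11: reaches L-position 0 → W
n=12: reaches L-position 4 → W
n=13: reaches L-position 0 → W
n=14: only reaches 7(W), 12(W), 13(W), all W → L
n=15: reaches L-position 14 → W
n=16: reaches L-position 14 → W
n=17: reaches L-position 0 → W
n=18: only reaches 6(W), 15(W), 16(W), 17(W), all W → L
n=19: reaches L-position 0 → W
n=20: reaches L-position 18 → W
n=21: reaches L-position 14 → W
n=22: only reaches 11(W), 20(W), 21(W), all W → L
n=23: reaches L-position 0 → W
n=24: reaches L-position 8 → W
n=25: only reaches 20(W), 24(W), all W → L
n=26: reaches L-position 25 → W
n=27: only reaches 9(W), 24(W), 26(W), all W → L
n=28: reaches L-position 27 → W
n=29: reaches L-position 0 → W
n=30: reaches L-position 25 → W
n=31: reaches L-position 0 → W
n=32: only reaches 30(W), 31(W), all W → L
The losing starting values of n are exactly the entries labelled L in this table (9 of them).

0, 4, 8, 14, 18, 22, 25, 27, 32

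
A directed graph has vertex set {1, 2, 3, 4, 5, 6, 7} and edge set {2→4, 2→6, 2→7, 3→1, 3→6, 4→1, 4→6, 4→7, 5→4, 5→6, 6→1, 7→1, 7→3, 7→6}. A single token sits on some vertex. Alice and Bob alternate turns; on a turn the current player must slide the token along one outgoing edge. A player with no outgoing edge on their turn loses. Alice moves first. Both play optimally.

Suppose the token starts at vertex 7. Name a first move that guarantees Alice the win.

Use the standard recursion: the mover loses at a terminal position; elsewhere, the mover wins exactly when some move hands the opponent an L position.
Every edge goes from a vertex to one that appears earlier in the order 1, 6, 3, 7, 4, 2, 5, so processing vertices in that order labels each vertex after all of its successors.
1: no outgoing edge → L
6: W (go to 1, an L position)
3: W (go to 1, an L position)
7: W (go to 1, an L position)
4: W (go to 1, an L position)
2: L (options 4(W), 7(W), 6(W) are all W)
5: L (options 4(W), 6(W) are all W)
From 7, the L positions reachable in one move are: 1.

Move to 1.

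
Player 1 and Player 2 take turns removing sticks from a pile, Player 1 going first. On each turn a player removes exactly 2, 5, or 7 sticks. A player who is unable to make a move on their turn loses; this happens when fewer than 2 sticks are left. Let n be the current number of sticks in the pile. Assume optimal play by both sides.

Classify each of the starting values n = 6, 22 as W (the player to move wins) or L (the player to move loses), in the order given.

6: W, 22: L

Compute win/loss labels from the base case upward. A position with no move is L. Any other position is W if it can reach an L in one move, else L.
n=0: no move → L
n=1: no move → L
n=2: →0(L), so W
n=3: →1(L), so W
n=4: →2(W) only, which is W, so L
n=5: →0(L), so W
n=6: →4(L), so W
n=7: →0(L), so W
n=8: →1(L), so W
n=9: →4(L), so W
n=10: →8(W), 5(W), 3(W) — all W, so L
n=11: →4(L), so W
n=12: →10(L), so W
n=13: →11(W), 8(W), 6(W) — all W, so L
n=14: →12(W), 9(W), 7(W) — all W, so L
n=15: →13(L), so W
n=16: →14(L), so W
n=17: →10(L), so W
n=18: →13(L), so W
n=19: →14(L), so W
n=20: →13(L), so W
n=21: →14(L), so W
n=22: →20(W), 17(W), 15(W) — all W, so L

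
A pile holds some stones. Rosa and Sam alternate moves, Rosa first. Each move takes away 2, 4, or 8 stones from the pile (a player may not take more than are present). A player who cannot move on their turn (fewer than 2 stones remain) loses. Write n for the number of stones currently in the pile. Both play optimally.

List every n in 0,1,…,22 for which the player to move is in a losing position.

0, 1, 6, 7, 12, 13, 18, 19

Classify positions by backward induction: terminal positions (no move available) are L. From any other position, the mover wins iff some move reaches an L.
n=0: no move → L
n=1: no move → L
n=2: W (go to 0, an L position)
n=3: W (go to 1, an L position)
n=4: W (go to 0, an L position)
n=5: W (go to 1, an L position)
n=6: L (options 4(W), 2(W) are all W)
n=7: L (options 5(W), 3(W) are all W)
n=8: W (go to 6, an L position)
n=9: W (go to 7, an L position)
n=10: W (go to 6, an L position)
n=11: W (go to 7, an L position)
n=12: L (options 10(W), 8(W), 4(W) are all W)
n=13: L (options 11(W), 9(W), 5(W) are all W)
n=14: W (go to 12, an L position)
n=15: W (go to 13, an L position)
n=16: W (go to 12, an L position)
n=17: W (go to 13, an L position)
n=18: L (options 16(W), 14(W), 10(W) are all W)
n=19: L (options 17(W), 15(W), 11(W) are all W)
n=20: W (go to 18, an L position)
n=21: W (go to 19, an L position)
n=22: W (go to 18, an L position)
The losing starting values of n are exactly the entries labelled L in this table (8 of them).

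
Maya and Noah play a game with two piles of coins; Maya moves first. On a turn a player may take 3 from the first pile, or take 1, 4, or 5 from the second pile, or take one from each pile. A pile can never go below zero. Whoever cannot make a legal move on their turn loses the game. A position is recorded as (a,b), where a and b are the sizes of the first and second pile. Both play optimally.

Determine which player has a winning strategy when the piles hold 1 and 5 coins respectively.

Classify positions by backward induction: terminal positions (no move available) are L. From any other position, the mover wins iff some move reaches an L.
No move ever increases a pile, so every position that can arise here has a ≤ 1 and b ≤ 5; it is enough to label the cells with 0 ≤ a ≤ 1 and 0 ≤ b ≤ 5.
Every move lowers a or b (never raises either), so fill the grid row by row in increasing a, and left to right within a row: each cell's successors are then already labelled.
      b=0  b=1  b=2  b=3  b=4  b=5
a=0:    L    W    L    W    W    W
a=1:    L    W    L    W    W    W
Cells with no legal move (terminal, hence L): (0,0), (1,0).
The remaining L cells, each justified by listing all of its moves:
(0,2): the only move is to (0,1)(W), a W ⇒ L
(1,2): moves to (1,1)(W), (0,1)(W); every one is W ⇒ L
Every other cell has at least one move into one of the L cells above, so it is W.
From (1,5) Maya can move to (1,0), reaching an L position.

Maya wins.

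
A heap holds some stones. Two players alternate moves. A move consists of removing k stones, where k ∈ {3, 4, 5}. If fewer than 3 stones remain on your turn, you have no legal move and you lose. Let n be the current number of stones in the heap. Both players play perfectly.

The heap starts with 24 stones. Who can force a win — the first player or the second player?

Use the standard recursion: the mover loses at a terminal position; elsewhere, the mover wins exactly when some move hands the opponent an L position.
n=0: no move → L
n=1: no move → L
n=2: no move → L
n=3: W (go to 0, an L position)
n=4: W (go to 1, an L position)
n=5: W (go to 2, an L position)
n=6: W (go to 2, an L position)
n=7: W (go to 2, an L position)
n=8: L (options 5(W), 4(W), 3(W) are all W)
n=9: L (options 6(W), 5(W), 4(W) are all W)
n=10: L (options 7(W), 6(W), 5(W) are all W)
n=11: W (go to 8, an L position)
n=12: W (go to 9, an L position)
n=13: W (go to 10, an L position)
n=14: W (go to 10, an L position)
n=15: W (go to 10, an L position)
n=16: L (options 13(W), 12(W), 11(W) are all W)
n=17: L (options 14(W), 13(W), 12(W) are all W)
n=18: L (options 15(W), 14(W), 13(W) are all W)
n=19: W (go to 16, an L position)
n=20: W (go to 17, an L position)
n=21: W (go to 18, an L position)
n=22: W (go to 18, an L position)
n=23: W (go to 18, an L position)
n=24: L (options 21(W), 20(W), 19(W) are all W)
The starting position 24 is L: whatever the player to move does, the opponent receives a W position.

The second player wins.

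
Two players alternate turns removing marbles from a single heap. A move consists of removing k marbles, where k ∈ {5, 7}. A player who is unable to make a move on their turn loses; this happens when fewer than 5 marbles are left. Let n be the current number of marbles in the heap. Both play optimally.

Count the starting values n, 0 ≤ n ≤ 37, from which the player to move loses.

Positions with no move are L. A position that does have a move is losing for the player to move precisely when every available move leads to a winning position for the opponent. Fill in the labels:
n=0: no move → L
n=1: no move → L
n=2: no move → L
n=3: no move → L
n=4: no move → L
n=5: reaches L-position 0 → W
n=6: reaches L-position 1 → W
n=7: reaches L-position 2 → W
n=8: reaches L-position 3 → W
n=9: reaches L-position 4 → W
n=10: reaches L-position 3 → W
n=11: reaches L-position 4 → W
n=12: only reaches 7(W), 5(W), all W → L
n=13: only reaches 8(W), 6(W), all W → L
n=14: only reaches 9(W), 7(W), all W → L
n=15: only reaches 10(W), 8(W), all W → L
n=16: only reaches 11(W), 9(W), all W → L
n=17: reaches L-position 12 → W
n=18: reaches L-position 13 → W
n=19: reaches L-position 14 → W
n=20: reaches L-position 15 → W
n=21: reaches L-position 16 → W
n=22: reaches L-position 15 → W
n=23: reaches L-position 16 → W
n=24: only reaches 19(W), 17(W), all W → L
n=25: only reaches 20(W), 18(W), all W → L
n=26: only reaches 21(W), 19(W), all W → L
n=27: only reaches 22(W), 20(W), all W → L
n=28: only reaches 23(W), 21(W), all W → L
n=29: reaches L-position 24 → W
n=30: reaches L-position 25 → W
n=31: reaches L-position 26 → W
n=32: reaches L-position 27 → W
n=33: reaches L-position 28 → W
n=34: reaches L-position 27 → W
n=35: reaches L-position 28 → W
n=36: only reaches 31(W), 29(W), all W → L
n=37: only reaches 32(W), 30(W), all W → L
L entries with 0 ≤ n ≤ 37: n = 0, 1, 2, 3, 4, 12, 13, 14, 15, 16, 24, 25, 26, 27, 28, 36, 37; that makes 17.

17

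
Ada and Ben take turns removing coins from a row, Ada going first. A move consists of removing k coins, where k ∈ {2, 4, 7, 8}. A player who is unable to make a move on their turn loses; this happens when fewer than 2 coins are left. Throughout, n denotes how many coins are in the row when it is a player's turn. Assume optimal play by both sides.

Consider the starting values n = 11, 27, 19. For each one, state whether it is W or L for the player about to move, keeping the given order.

Compute win/loss labels from the base case upward. A position with no move is L. Any other position is W if it can reach an L in one move, else L.
n=0: no move → L
n=1: no move → L
n=2: can move to 0, which is L ⇒ W
n=3: can move to 1, which is L ⇒ W
n=4: can move to 0, which is L ⇒ W
n=5: can move to 1, which is L ⇒ W
n=6: moves to 4(W), 2(W); every one is W ⇒ L
n=7: can move to 0, which is L ⇒ W
n=8: can move to 6, which is L ⇒ W
n=9: can move to 1, which is L ⇒ W
n=10: can move to 6, which is L ⇒ W
n=11: moves to 9(W), 7(W), 4(W), 3(W); every one is W ⇒ L
n=12: moves to 10(W), 8(W), 5(W), 4(W); every one is W ⇒ L
n=13: can move to 11, which is L ⇒ W
n=14: can move to 12, which is L ⇒ W
n=15: can move to 11, which is L ⇒ W
n=16: can move to 12, which is L ⇒ W
n=17: moves to 15(W), 13(W), 10(W), 9(W); every one is W ⇒ L
n=18: can move to 11, which is L ⇒ W
n=19: can move to 17, which is L ⇒ W
n=20: can move to 12, which is L ⇒ W
n=21: can move to 17, which is L ⇒ W
n=22: moves to 20(W), 18(W), 15(W), 14(W); every one is W ⇒ L
n=23: moves to 21(W), 19(W), 16(W), 15(W); every one is W ⇒ L
n=24: can move to 22, which is L ⇒ W
n=25: can move to 23, which is L ⇒ W
n=26: can move to 22, which is L ⇒ W
n=27: can move to 23, which is L ⇒ W

11: L, 27: W, 19: W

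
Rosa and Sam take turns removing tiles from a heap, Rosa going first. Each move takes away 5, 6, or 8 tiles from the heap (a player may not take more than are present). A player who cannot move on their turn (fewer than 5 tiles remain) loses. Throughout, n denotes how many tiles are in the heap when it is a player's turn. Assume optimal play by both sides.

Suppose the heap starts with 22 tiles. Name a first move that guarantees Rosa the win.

Remove 5, leaving 17.

Build the W/L table. Terminal = L. A non-terminal position is W if it has a move to some L; otherwise it is L.
n=0: no move → L
n=1: no move → L
n=2: no move → L
n=3: no move → L
n=4: no move → L
n=5: →0(L), so W
n=6: →1(L), so W
n=7: →2(L), so W
n=8: →3(L), so W
n=9: →4(L), so W
n=10: →4(L), so W
n=11: →3(L), so W
n=12: →4(L), so W
n=13: →8(W), 7(W), 5(W) — all W, so L
n=14: →9(W), 8(W), 6(W) — all W, so L
n=15: →10(W), 9(W), 7(W) — all W, so L
n=16: →11(W), 10(W), 8(W) — all W, so L
n=17: →12(W), 11(W), 9(W) — all W, so L
n=18: →13(L), so W
n=19: →14(L), so W
n=20: →15(L), so W
n=21: →16(L), so W
n=22: →17(L), so W
From 22, the L positions reachable in one move are: 17, 16, 14. Any move reaching one of these is winning.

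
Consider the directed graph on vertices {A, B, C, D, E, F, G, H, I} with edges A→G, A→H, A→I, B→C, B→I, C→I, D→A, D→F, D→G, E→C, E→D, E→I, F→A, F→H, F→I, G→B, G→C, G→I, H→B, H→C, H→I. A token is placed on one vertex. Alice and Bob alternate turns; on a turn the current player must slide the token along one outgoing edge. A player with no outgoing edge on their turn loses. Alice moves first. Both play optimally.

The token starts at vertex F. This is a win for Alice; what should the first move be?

Work bottom-up. With no move the player to move loses. Otherwise the position is W if at least one move leads to an L position for the opponent, and L if every move leads to a W.
Every edge goes from a vertex to one that appears earlier in the order I, C, B, H, G, A, F, D, E, so processing vertices in that order labels each vertex after all of its successors.
I: no outgoing edge → L
C: →I(L), so W
B: →I(L), so W
H: →I(L), so W
G: →I(L), so W
A: →I(L), so W
F: →I(L), so W
D: →F(W), A(W), G(W) — all W, so L
E: →D(L), so W
From F, the L positions reachable in one move are: I.

Move to I.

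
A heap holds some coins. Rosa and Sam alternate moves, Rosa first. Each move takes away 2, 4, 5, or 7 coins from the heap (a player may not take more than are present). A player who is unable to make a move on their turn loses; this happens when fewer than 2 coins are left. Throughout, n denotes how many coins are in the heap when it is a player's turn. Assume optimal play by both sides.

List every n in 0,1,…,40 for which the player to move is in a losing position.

Positions with no move are L. A position that does have a move is losing for the player to move precisely when every available move leads to a winning position for the opponent. Fill in the labels:
n=0: no move → L
n=1: no move → L
n=2: can move to 0, which is L ⇒ W
n=3: can move to 1, which is L ⇒ W
n=4: can move to 0, which is L ⇒ W
n=5: can move to 1, which is L ⇒ W
n=6: can move to 1, which is L ⇒ W
n=7: can move to 0, which is L ⇒ W
n=8: can move to 1, which is L ⇒ W
n=9: moves to 7(W), 5(W), 4(W), 2(W); every one is W ⇒ L
n=10: moves to 8(W), 6(W), 5(W), 3(W); every one is W ⇒ L
n=11: can move to 9, which is L ⇒ W
n=12: can move to 10, which is L ⇒ W
n=13: can move to 9, which is L ⇒ W
n=14: can move to 10, which is L ⇒ W
n=15: can move to 10, which is L ⇒ W
n=16: can move to 9, which is L ⇒ W
n=17: can move to 10, which is L ⇒ W
n=18: moves to 16(W), 14(W), 13(W), 11(W); every one is W ⇒ L
n=19: moves to 17(W), 15(W), 14(W), 12(W); every one is W ⇒ L
n=20: can move to 18, which is L ⇒ W
n=21: can move to 19, which is L ⇒ W
n=22: can move to 18, which is L ⇒ W
n=23: can move to 19, which is L ⇒ W
n=24: can move to 19, which is L ⇒ W
n=25: can move to 18, which is L ⇒ W
n=26: can move to 19, which is L ⇒ W
n=27: moves to 25(W), 23(W), 22(W), 20(W); every one is W ⇒ L
n=28: moves to 26(W), 24(W), 23(W), 21(W); every one is W ⇒ L
n=29: can move to 27, which is L ⇒ W
n=30: can move to 28, which is L ⇒ W
n=31: can move to 27, which is L ⇒ W
n=32: can move to 28, which is L ⇒ W
n=33: can move to 28, which is L ⇒ W
n=34: can move to 27, which is L ⇒ W
n=35: can move to 28, which is L ⇒ W
n=36: moves to 34(W), 32(W), 31(W), 29(W); every one is W ⇒ L
n=37: moves to 35(W), 33(W), 32(W), 30(W); every one is W ⇒ L
n=38: can move to 36, which is L ⇒ W
n=39: can move to 37, which is L ⇒ W
n=40: can move to 36, which is L ⇒ W
The losing starting values of n are exactly the entries labelled L in this table (10 of them).

0, 1, 9, 10, 18, 19, 27, 28, 36, 37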